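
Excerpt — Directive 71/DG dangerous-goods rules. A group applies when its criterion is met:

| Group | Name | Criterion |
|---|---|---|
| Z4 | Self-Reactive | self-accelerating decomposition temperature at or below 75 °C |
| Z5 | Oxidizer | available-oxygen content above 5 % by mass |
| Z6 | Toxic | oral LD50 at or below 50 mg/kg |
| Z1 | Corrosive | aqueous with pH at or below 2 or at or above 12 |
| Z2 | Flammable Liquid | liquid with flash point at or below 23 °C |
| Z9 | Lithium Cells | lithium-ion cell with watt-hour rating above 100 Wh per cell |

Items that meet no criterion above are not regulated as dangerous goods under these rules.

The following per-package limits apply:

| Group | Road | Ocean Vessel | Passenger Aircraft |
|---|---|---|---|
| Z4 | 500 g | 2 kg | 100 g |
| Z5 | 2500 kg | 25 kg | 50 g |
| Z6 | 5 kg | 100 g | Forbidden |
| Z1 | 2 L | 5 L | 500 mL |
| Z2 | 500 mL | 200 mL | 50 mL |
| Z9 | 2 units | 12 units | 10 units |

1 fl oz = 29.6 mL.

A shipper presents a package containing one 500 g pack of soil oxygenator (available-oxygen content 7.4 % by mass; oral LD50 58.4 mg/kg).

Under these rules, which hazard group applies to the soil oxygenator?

Available-oxygen content 7.4 % by mass meets the Group Z5 criterion (Oxidizer), so the soil oxygenator is Group Z5.

Group Z5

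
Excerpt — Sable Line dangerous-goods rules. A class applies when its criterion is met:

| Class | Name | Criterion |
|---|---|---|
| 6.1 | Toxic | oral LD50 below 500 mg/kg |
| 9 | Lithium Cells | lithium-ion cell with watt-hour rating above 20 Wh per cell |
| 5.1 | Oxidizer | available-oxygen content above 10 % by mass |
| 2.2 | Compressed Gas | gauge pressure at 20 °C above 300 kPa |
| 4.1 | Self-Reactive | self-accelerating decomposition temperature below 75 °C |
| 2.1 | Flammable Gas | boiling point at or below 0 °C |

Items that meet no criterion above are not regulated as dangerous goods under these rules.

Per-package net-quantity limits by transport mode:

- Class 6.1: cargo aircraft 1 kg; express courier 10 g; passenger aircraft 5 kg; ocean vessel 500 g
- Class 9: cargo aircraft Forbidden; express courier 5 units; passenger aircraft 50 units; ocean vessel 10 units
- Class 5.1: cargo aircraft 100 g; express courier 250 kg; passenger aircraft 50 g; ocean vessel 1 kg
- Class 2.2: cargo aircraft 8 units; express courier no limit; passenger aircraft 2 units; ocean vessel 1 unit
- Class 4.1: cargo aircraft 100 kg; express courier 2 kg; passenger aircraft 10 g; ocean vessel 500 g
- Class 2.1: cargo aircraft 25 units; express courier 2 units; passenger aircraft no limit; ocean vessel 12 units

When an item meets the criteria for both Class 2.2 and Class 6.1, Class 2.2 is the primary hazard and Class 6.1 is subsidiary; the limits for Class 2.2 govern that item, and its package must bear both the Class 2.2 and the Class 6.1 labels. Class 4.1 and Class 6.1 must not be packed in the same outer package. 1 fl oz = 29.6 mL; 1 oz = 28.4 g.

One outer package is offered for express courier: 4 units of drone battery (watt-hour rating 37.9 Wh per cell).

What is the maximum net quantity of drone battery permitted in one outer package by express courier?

5 units

With watt-hour rating 37.9 Wh per cell (> 20 Wh per cell), the drone battery falls in Class 9.
The express courier limit for Class 9 is 5 units.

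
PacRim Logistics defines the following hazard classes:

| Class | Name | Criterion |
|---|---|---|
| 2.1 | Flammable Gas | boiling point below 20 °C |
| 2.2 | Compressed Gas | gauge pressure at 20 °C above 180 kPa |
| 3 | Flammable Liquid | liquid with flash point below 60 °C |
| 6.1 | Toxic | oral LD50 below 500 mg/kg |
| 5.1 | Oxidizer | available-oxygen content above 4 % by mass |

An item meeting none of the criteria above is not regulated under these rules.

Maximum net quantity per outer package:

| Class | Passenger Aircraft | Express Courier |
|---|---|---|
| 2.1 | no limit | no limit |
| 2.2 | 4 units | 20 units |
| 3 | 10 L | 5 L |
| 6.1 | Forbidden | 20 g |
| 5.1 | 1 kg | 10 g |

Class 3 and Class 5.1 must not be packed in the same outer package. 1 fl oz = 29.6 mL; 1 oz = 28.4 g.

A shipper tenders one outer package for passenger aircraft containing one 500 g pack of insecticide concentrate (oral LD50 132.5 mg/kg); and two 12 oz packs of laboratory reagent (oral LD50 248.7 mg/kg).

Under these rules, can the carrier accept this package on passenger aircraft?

No

The insecticide concentrate has oral LD50 132.5 mg/kg, which is < 500 mg/kg, so it is Class 6.1 (Toxic).
Oral LD50 248.7 mg/kg meets the Class 6.1 criterion (Toxic), so the laboratory reagent is Class 6.1.
Total Class 6.1: 500 g + (two 12 oz packs = 681.6 g) = 1181.6 g.
By passenger aircraft, Class 6.1 is Forbidden regardless of quantity.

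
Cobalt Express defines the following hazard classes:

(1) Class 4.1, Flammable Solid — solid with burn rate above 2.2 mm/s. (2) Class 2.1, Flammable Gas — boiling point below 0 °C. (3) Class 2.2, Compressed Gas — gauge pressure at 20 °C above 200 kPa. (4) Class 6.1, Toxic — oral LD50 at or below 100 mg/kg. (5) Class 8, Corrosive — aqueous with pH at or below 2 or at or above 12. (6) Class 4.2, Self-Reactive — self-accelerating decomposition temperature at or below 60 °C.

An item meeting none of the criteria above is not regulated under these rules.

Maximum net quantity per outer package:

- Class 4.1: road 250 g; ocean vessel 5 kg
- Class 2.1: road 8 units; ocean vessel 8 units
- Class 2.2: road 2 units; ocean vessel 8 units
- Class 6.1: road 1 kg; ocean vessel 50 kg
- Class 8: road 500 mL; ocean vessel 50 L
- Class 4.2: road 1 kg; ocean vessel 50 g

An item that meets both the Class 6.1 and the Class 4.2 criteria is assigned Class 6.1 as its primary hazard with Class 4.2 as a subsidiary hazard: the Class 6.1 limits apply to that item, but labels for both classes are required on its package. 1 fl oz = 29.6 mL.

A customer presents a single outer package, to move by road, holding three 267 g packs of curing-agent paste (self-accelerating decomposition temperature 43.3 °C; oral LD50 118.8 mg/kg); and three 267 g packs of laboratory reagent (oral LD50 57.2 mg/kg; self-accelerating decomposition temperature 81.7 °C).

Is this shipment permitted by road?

Yes

Curing-agent paste: self-accelerating decomposition temperature 43.3 °C ≤ 60 °C → Class 4.2 (Self-Reactive).
Oral LD50 57.2 mg/kg meets the Class 6.1 criterion (Toxic), so the laboratory reagent is Class 6.1.
Class 6.1 quantity: three 267 g packs = 801 g.
That is within the Class 6.1 road limit of 1 kg.
Class 4.2 quantity: three 267 g packs = 801 g.
That is within the Class 4.2 road limit of 1 kg.
Every hazard class is within its road limit and no segregation rule is violated.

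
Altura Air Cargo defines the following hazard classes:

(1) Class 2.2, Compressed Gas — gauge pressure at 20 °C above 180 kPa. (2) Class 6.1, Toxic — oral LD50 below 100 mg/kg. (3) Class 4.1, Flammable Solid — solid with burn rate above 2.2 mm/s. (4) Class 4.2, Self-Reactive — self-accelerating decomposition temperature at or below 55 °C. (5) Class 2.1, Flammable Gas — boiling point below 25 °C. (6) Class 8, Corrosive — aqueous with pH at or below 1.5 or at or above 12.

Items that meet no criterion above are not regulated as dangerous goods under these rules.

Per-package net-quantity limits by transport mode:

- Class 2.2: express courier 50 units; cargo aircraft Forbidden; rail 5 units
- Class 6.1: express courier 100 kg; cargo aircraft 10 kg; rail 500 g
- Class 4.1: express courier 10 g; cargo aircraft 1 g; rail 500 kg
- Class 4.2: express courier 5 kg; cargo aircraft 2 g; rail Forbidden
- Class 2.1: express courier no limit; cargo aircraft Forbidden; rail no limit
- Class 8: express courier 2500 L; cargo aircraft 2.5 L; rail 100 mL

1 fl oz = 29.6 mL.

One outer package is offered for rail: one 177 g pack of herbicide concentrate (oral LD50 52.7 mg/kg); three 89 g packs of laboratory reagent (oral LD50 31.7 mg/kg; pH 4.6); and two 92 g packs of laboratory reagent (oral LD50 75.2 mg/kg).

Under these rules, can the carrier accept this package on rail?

Oral LD50 52.7 mg/kg meets the Class 6.1 criterion (Toxic), so the herbicide concentrate is Class 6.1.
With oral LD50 31.7 mg/kg (< 100 mg/kg), the laboratory reagent falls in Class 6.1.
The laboratory reagent has oral LD50 75.2 mg/kg, which is < 100 mg/kg, so it is Class 6.1 (Toxic).
Class 6.1 net quantity: 177 g + (three 89 g packs = 267 g) + (two 92 g packs = 184 g) = 628 g.
628 g > 500 g (rail limit, Class 6.1) — over the limit.

No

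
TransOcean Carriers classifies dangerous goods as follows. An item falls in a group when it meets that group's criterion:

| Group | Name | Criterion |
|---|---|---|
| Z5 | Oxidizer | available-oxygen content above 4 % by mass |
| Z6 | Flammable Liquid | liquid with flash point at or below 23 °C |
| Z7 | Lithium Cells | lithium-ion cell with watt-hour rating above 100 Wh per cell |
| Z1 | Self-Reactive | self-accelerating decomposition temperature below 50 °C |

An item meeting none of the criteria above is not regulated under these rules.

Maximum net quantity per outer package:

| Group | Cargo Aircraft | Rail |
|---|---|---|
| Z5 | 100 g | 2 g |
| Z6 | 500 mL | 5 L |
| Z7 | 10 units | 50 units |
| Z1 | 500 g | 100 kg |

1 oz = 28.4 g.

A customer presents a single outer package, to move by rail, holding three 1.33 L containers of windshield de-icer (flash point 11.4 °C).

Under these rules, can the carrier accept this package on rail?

Yes

With flash point 11.4 °C (≤ 23 °C), the windshield de-icer falls in Group Z6.
Group Z6 quantity: three 1.33 L containers = 3.99 L.
3.99 L is within the rail limit of 5 L for Group Z6.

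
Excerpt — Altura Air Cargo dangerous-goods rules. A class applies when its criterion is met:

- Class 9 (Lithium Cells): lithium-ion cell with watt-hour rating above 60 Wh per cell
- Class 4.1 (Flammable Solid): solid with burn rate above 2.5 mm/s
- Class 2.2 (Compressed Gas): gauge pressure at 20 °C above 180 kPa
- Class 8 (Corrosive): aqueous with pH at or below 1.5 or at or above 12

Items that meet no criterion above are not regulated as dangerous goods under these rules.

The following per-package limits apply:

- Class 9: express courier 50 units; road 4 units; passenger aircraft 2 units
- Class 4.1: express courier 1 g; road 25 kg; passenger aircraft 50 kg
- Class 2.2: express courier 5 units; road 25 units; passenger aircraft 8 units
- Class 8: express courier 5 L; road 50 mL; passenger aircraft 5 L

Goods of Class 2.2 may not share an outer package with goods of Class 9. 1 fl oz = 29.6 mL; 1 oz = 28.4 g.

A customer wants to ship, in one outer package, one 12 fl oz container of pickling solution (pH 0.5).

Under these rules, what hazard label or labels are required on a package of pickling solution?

Pickling solution: pH 0.5 ≤ 1.5 → Class 8 (Corrosive).
Only the Class 8 label is required.

Class 8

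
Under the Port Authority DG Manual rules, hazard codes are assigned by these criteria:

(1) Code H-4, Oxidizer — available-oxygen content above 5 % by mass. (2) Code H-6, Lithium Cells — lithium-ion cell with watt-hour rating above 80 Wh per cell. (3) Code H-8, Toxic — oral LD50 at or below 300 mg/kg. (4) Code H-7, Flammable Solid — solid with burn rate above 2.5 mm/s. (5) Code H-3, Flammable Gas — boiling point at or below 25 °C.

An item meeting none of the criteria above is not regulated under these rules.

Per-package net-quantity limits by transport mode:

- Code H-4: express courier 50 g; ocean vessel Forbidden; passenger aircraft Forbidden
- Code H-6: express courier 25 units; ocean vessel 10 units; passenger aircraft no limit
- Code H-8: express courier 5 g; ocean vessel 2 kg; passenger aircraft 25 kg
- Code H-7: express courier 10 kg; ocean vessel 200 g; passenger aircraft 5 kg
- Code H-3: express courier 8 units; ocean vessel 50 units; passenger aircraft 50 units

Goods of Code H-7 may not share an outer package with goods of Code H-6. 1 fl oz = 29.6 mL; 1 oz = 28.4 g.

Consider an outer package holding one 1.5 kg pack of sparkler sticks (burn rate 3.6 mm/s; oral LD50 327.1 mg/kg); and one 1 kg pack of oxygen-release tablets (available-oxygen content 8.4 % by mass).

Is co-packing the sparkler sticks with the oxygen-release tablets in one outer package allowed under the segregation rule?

Yes

The sparkler sticks have burn rate 3.6 mm/s, which is > 2.5 mm/s, so they are Code H-7 (Flammable Solid).
The oxygen-release tablets have available-oxygen content 8.4 % by mass, which is > 5 % by mass, so they are Code H-4 (Oxidizer).
No segregation rule bars Code H-7 with Code H-4.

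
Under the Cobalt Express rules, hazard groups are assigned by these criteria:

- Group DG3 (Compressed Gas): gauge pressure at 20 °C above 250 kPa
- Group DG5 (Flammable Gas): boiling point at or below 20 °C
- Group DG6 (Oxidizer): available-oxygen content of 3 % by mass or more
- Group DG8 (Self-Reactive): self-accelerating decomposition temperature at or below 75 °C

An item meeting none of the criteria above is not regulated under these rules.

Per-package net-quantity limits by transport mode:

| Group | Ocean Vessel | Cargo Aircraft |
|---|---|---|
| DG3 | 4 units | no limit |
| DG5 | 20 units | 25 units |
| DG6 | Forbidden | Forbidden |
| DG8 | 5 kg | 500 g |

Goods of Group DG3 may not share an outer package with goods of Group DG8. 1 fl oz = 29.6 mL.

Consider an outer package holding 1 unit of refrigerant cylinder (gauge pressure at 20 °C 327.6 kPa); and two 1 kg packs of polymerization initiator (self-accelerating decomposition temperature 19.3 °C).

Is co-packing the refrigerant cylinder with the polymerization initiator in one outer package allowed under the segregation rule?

No

Refrigerant cylinder: gauge pressure at 20 °C 327.6 kPa > 250 kPa → Group DG3 (Compressed Gas).
The polymerization initiator has self-accelerating decomposition temperature 19.3 °C, which is ≤ 75 °C, so it is Group DG8 (Self-Reactive).
Group DG3 and Group DG8 may not share an outer package.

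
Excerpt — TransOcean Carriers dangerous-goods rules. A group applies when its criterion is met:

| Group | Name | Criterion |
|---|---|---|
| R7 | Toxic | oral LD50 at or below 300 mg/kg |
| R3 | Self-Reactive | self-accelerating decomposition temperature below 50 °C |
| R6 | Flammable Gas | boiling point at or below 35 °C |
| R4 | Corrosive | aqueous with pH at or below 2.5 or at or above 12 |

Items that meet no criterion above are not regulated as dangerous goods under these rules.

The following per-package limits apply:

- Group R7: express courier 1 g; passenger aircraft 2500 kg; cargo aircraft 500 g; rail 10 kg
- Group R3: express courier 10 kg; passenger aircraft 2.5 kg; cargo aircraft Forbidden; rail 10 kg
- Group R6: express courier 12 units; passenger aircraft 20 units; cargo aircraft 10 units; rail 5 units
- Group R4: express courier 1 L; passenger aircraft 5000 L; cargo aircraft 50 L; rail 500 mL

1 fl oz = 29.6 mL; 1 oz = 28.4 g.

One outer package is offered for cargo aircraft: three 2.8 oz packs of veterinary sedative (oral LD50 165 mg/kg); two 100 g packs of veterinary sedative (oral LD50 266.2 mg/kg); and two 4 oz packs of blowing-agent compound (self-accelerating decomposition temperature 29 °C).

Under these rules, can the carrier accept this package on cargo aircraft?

No

Oral LD50 165 mg/kg meets the Group R7 criterion (Toxic), so the veterinary sedative is Group R7.
The veterinary sedative has oral LD50 266.2 mg/kg, which is ≤ 300 mg/kg, so it is Group R7 (Toxic).
The blowing-agent compound has self-accelerating decomposition temperature 29 °C, which is < 50 °C, so it is Group R3 (Self-Reactive).
Total Group R7: (three 2.8 oz packs = 238.56 g) + (two 100 g packs = 200 g) = 438.56 g.
438.56 g ≤ 500 g (cargo aircraft limit, Group R7) — within limit.
Group R3 quantity: two 4 oz packs = 227.2 g.
By cargo aircraft, Group R3 is Forbidden regardless of quantity.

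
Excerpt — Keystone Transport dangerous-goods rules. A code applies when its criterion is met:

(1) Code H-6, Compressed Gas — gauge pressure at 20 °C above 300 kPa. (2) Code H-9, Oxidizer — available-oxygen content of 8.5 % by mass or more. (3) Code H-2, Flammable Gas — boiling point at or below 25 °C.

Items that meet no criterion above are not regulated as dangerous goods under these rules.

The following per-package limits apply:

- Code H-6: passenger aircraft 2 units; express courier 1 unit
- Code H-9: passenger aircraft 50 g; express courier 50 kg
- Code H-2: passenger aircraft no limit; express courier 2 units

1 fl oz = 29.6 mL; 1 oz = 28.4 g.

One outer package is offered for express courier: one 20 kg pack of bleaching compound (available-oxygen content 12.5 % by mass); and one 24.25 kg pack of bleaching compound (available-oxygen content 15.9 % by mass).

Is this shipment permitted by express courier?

With available-oxygen content 12.5 % by mass (≥ 8.5 % by mass), the bleaching compound falls in Code H-9.
The bleaching compound has available-oxygen content 15.9 % by mass, which is ≥ 8.5 % by mass, so it is Code H-9 (Oxidizer).
Code H-9 net quantity: 20 kg + 24.25 kg = 44.25 kg.
44.25 kg ≤ 50 kg (express courier limit, Code H-9) — within limit.

Yes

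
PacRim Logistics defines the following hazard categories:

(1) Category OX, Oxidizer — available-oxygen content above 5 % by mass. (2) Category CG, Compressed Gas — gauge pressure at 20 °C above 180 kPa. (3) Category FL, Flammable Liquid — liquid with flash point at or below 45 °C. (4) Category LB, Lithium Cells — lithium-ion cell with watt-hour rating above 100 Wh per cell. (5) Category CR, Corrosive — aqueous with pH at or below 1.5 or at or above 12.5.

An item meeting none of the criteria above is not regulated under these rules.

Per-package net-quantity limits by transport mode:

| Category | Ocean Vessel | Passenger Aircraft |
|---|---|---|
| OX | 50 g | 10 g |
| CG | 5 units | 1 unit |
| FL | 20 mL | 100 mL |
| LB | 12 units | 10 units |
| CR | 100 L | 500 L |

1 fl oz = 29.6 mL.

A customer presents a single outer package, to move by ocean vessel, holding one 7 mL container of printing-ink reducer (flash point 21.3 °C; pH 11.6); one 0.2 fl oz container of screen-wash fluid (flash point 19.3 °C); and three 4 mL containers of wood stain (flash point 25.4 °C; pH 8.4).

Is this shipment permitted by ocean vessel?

No

The printing-ink reducer has flash point 21.3 °C, which is ≤ 45 °C, so it is Category FL (Flammable Liquid).
Screen-wash fluid: flash point 19.3 °C ≤ 45 °C → Category FL (Flammable Liquid).
With flash point 25.4 °C (≤ 45 °C), the wood stain falls in Category FL.
Category FL net quantity: 7 mL + (one 0.2 fl oz container = 5.92 mL) + (three 4 mL containers = 12 mL) = 24.92 mL.
That exceeds the Category FL ocean vessel limit of 20 mL.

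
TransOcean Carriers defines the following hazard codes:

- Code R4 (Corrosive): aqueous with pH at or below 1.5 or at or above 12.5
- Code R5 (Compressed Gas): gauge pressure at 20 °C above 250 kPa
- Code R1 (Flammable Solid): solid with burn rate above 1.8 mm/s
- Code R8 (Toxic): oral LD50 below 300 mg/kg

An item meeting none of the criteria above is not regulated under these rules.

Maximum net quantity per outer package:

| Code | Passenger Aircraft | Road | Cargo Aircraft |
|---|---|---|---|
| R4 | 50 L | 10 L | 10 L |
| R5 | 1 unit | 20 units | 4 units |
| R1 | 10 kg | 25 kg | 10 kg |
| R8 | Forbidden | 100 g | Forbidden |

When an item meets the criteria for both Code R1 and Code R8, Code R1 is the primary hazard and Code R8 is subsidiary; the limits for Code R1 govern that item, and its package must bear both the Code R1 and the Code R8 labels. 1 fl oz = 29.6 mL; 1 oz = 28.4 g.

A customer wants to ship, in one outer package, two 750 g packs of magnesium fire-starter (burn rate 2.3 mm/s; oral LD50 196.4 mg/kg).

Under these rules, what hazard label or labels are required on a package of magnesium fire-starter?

The magnesium fire-starter has burn rate 2.3 mm/s, which is > 1.8 mm/s, so it is Code R1 (Flammable Solid).
With oral LD50 196.4 mg/kg (< 300 mg/kg), the magnesium fire-starter falls in Code R8.
By the precedence rule Code R1 is primary and Code R8 is subsidiary, and that rule requires both labels on the package.

Code R1 and R8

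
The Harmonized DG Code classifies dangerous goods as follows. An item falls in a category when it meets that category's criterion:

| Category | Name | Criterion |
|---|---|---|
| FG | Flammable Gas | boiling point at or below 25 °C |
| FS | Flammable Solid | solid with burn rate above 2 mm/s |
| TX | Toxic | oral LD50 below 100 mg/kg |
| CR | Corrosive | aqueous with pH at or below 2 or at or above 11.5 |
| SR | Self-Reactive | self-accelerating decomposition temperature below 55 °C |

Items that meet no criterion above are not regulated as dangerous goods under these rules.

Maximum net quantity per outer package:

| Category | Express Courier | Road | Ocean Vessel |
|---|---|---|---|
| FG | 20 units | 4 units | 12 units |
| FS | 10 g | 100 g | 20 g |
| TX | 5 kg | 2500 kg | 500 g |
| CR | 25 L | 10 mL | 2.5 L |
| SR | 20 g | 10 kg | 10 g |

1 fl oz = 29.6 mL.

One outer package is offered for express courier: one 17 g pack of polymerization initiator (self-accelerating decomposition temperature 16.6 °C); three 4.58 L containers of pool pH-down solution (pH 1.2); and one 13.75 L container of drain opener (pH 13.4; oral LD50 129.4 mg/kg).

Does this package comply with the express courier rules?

Polymerization initiator: self-accelerating decomposition temperature 16.6 °C < 55 °C → Category SR (Self-Reactive).
pH 1.2 meets the Category CR criterion (Corrosive), so the pool pH-down solution is Category CR.
With pH 13.4 (≥ 11.5), the drain opener falls in Category CR.
Category CR net quantity: (three 4.58 L containers = 13.74 L) + 13.75 L = 27.49 L.
27.49 L exceeds the express courier limit of 25 L for Category CR.
Category SR quantity: 17 g.
17 g is within the express courier limit of 20 g for Category SR.

No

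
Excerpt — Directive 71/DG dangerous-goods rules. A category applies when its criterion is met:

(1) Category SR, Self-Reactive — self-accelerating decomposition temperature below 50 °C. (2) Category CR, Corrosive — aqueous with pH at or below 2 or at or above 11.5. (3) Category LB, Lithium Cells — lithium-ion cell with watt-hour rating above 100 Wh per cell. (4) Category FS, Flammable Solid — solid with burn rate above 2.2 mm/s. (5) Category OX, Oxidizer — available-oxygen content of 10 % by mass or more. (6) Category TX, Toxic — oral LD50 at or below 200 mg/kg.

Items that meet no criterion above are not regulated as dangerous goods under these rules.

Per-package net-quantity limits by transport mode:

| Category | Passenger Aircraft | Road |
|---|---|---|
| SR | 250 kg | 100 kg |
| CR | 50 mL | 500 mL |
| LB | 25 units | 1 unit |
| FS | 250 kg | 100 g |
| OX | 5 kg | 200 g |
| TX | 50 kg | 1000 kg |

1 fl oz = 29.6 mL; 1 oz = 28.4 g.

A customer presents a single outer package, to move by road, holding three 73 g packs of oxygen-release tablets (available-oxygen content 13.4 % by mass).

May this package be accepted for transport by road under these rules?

Available-oxygen content 13.4 % by mass meets the Category OX criterion (Oxidizer), so the oxygen-release tablets are Category OX.
Category OX quantity: three 73 g packs = 219 g.
219 g > 200 g (road limit, Category OX) — over the limit.

No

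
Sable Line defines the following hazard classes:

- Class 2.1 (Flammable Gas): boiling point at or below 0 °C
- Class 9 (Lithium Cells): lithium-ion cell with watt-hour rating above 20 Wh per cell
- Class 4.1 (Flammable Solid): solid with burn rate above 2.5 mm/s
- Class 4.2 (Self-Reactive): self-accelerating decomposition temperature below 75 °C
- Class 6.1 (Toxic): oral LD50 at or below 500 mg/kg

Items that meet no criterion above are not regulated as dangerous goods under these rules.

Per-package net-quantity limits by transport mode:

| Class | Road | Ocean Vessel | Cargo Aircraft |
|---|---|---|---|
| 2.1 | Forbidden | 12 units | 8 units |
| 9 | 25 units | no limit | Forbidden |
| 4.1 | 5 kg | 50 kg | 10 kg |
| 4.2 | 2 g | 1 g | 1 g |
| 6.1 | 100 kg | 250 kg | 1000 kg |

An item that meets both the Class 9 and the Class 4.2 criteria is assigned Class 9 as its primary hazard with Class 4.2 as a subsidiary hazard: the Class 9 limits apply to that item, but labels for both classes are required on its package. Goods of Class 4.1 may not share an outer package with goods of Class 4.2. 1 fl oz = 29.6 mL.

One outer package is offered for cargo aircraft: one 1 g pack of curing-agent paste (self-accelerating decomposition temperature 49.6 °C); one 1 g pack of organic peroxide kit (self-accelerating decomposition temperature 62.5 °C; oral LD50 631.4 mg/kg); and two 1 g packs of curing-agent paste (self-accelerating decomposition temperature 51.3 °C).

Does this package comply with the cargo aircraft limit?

With self-accelerating decomposition temperature 49.6 °C (< 75 °C), the curing-agent paste falls in Class 4.2.
Self-accelerating decomposition temperature 62.5 °C meets the Class 4.2 criterion (Self-Reactive), so the organic peroxide kit is Class 4.2.
The curing-agent paste has self-accelerating decomposition temperature 51.3 °C, which is < 75 °C, so it is Class 4.2 (Self-Reactive).
Total Class 4.2: 1 g + 1 g + (two 1 g packs = 2 g) = 4 g.
4 g exceeds the cargo aircraft limit of 1 g for Class 4.2.

No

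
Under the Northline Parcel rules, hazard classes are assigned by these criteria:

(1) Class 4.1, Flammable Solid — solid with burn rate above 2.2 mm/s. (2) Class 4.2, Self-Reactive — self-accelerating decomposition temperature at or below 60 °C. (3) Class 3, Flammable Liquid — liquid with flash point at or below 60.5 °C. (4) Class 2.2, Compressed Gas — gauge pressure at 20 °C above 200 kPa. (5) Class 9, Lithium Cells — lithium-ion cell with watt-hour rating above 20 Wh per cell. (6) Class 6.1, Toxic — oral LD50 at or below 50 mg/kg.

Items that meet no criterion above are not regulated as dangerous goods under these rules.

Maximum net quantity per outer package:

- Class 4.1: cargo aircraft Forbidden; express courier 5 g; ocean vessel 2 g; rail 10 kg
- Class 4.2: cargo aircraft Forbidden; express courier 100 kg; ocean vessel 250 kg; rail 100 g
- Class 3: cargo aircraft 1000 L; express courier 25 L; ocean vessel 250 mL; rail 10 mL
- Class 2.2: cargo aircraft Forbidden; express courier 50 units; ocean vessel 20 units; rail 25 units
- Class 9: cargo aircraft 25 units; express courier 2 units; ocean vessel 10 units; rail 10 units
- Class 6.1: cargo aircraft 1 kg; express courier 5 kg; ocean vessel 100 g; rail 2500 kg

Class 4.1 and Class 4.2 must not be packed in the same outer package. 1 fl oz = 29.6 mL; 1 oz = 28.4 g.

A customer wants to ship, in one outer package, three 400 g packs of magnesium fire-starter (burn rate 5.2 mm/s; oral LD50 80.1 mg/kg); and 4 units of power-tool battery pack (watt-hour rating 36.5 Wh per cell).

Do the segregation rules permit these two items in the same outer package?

Yes

With burn rate 5.2 mm/s (> 2.2 mm/s), the magnesium fire-starter falls in Class 4.1.
With watt-hour rating 36.5 Wh per cell (> 20 Wh per cell), the power-tool battery pack falls in Class 9.
No segregation rule bars Class 4.1 with Class 9.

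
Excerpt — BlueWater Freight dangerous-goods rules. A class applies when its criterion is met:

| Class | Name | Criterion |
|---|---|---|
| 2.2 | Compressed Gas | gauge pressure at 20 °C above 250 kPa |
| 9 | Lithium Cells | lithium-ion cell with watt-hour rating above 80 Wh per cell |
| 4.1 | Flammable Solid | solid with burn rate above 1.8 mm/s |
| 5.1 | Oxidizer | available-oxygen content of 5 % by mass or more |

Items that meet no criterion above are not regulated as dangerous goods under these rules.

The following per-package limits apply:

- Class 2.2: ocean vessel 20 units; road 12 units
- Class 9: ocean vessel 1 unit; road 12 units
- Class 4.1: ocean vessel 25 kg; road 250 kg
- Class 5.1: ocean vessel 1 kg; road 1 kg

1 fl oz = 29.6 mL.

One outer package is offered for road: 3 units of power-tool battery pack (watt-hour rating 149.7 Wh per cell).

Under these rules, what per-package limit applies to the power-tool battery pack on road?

12 units

The power-tool battery pack has watt-hour rating 149.7 Wh per cell, which is > 80 Wh per cell, so it is Class 9 (Lithium Cells).
The road limit for Class 9 is 12 units.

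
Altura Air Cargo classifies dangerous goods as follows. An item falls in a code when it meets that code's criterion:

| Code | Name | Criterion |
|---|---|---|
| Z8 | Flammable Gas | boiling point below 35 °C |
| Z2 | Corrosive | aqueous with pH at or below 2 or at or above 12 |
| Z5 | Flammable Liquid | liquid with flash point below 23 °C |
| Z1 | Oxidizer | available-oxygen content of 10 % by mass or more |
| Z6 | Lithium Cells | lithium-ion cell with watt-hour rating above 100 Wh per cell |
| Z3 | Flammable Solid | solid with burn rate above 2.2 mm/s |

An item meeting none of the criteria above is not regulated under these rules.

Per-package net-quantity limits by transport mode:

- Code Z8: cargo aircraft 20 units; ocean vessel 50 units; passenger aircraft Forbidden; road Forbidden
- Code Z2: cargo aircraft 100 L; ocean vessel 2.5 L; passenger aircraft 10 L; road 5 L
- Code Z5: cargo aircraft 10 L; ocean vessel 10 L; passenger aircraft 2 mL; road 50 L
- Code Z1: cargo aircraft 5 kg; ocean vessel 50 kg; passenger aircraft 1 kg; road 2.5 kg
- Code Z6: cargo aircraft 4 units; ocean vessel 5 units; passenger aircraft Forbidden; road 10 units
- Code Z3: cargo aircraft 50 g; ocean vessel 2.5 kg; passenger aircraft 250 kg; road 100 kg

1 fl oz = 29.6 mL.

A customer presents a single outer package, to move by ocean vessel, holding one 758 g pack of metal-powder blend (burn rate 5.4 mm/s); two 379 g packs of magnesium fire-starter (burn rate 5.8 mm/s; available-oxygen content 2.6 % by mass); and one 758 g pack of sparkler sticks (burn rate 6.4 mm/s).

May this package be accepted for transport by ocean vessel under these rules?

Metal-powder blend: burn rate 5.4 mm/s > 2.2 mm/s → Code Z3 (Flammable Solid).
Magnesium fire-starter: burn rate 5.8 mm/s > 2.2 mm/s → Code Z3 (Flammable Solid).
Sparkler sticks: burn rate 6.4 mm/s > 2.2 mm/s → Code Z3 (Flammable Solid).
Code Z3 net quantity: 758 g + (two 379 g packs = 758 g) + 758 g = 2.274 kg.
That is within the Code Z3 ocean vessel limit of 2.5 kg.

Yes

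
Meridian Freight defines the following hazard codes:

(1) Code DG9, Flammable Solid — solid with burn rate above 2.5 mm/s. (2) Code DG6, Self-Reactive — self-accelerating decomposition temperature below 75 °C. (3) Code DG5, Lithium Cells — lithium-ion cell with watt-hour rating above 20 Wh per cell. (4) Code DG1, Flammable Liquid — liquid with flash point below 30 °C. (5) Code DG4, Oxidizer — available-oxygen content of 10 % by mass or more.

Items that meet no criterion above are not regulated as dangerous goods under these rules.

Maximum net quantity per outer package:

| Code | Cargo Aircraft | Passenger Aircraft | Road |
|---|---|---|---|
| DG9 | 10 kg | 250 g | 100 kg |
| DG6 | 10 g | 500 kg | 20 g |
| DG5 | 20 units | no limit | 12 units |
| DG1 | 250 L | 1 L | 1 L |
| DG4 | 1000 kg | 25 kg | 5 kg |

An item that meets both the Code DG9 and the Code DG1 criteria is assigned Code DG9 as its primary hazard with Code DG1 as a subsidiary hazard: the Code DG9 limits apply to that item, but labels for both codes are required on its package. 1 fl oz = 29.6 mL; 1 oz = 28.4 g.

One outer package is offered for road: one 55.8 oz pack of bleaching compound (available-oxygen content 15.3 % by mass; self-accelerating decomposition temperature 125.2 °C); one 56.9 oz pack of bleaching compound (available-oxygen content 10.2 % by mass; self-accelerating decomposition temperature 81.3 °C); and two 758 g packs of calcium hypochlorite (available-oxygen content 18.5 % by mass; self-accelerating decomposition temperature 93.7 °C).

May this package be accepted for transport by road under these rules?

Yes

With available-oxygen content 15.3 % by mass (≥ 10 % by mass), the bleaching compound falls in Code DG4.
The bleaching compound has available-oxygen content 10.2 % by mass, which is ≥ 10 % by mass, so it is Code DG4 (Oxidizer).
With available-oxygen content 18.5 % by mass (≥ 10 % by mass), the calcium hypochlorite falls in Code DG4.
Code DG4 net quantity: (one 55.8 oz pack = 1584.72 g) + (one 56.9 oz pack = 1615.96 g) + (two 758 g packs = 1.516 kg) = 4716.68 g.
That is within the Code DG4 road limit of 5 kg.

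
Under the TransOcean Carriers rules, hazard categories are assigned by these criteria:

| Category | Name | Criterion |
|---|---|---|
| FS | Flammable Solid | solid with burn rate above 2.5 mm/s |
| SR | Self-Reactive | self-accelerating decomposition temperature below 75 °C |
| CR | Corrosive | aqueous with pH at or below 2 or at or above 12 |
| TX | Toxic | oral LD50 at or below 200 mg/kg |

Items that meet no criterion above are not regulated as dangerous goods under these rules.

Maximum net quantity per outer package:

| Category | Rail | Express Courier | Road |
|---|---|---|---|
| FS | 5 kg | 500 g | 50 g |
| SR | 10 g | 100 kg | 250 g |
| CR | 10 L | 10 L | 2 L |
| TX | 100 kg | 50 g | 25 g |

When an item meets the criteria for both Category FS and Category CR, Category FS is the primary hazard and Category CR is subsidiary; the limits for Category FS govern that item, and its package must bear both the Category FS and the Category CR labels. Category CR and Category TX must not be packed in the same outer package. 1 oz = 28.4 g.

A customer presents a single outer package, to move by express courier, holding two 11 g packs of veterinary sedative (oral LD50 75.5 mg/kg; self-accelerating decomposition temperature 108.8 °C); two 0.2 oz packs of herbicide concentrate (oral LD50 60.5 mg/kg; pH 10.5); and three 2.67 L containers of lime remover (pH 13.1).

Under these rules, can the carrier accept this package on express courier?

With oral LD50 75.5 mg/kg (≤ 200 mg/kg), the veterinary sedative falls in Category TX.
The herbicide concentrate has oral LD50 60.5 mg/kg, which is ≤ 200 mg/kg, so it is Category TX (Toxic).
pH 13.1 meets the Category CR criterion (Corrosive), so the lime remover is Category CR.
Category CR quantity: three 2.67 L containers = 8.01 L.
8.01 L ≤ 10 L (express courier limit, Category CR) — within limit.
Category TX net quantity: (two 11 g packs = 22 g) + (two 0.2 oz packs = 11.36 g) = 33.36 g.
33.36 g is within the express courier limit of 50 g for Category TX.
Category CR and Category TX may not share an outer package.

No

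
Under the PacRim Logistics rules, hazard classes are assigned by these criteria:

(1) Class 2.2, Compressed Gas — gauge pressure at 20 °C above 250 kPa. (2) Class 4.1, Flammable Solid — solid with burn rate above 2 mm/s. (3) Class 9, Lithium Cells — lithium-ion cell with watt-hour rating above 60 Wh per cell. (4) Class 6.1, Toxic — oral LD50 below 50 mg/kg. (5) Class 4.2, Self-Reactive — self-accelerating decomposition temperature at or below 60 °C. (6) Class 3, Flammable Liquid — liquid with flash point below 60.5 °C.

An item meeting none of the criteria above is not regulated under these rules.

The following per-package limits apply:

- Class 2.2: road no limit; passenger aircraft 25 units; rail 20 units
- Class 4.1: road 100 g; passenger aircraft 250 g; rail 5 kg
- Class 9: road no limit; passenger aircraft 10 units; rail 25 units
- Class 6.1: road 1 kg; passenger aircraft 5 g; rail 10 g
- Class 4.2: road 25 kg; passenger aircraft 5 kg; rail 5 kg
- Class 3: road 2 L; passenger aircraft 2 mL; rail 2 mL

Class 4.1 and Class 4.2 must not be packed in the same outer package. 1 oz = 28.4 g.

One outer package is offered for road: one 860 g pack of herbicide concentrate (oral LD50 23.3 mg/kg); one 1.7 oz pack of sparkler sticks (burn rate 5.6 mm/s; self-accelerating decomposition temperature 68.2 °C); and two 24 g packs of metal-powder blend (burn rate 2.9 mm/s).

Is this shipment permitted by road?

Yes

Herbicide concentrate: oral LD50 23.3 mg/kg < 50 mg/kg → Class 6.1 (Toxic).
The sparkler sticks have burn rate 5.6 mm/s, which is > 2 mm/s, so they are Class 4.1 (Flammable Solid).
Burn rate 2.9 mm/s meets the Class 4.1 criterion (Flammable Solid), so the metal-powder blend is Class 4.1.
Total Class 4.1: (one 1.7 oz pack = 48.28 g) + (two 24 g packs = 48 g) = 96.28 g.
That is within the Class 4.1 road limit of 100 g.
Class 6.1 quantity: 860 g.
860 g is within the road limit of 1 kg for Class 6.1.
The segregation rule (Class 4.1 with Class 4.2) does not apply to Class 4.1 with Class 6.1.
Every hazard class is within its road limit and no segregation rule is violated.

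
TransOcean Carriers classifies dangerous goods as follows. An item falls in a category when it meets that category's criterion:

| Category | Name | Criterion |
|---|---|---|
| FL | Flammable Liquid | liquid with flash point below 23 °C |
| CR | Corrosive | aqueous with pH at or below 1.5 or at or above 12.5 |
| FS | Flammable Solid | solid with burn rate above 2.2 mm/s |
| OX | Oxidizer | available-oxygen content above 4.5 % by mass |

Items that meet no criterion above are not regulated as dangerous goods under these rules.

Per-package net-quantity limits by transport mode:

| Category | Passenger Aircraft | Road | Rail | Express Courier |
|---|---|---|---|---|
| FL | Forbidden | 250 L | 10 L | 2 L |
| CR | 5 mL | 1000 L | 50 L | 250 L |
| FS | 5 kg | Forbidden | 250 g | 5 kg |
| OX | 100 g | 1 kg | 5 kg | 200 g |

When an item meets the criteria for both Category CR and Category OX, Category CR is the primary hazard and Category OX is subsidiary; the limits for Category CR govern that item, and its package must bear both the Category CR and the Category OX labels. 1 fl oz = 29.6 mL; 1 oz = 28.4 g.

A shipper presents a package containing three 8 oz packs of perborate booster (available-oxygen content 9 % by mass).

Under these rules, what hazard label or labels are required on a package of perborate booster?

Category OX

Available-oxygen content 9 % by mass meets the Category OX criterion (Oxidizer), so the perborate booster is Category OX.
Only the Category OX label is required.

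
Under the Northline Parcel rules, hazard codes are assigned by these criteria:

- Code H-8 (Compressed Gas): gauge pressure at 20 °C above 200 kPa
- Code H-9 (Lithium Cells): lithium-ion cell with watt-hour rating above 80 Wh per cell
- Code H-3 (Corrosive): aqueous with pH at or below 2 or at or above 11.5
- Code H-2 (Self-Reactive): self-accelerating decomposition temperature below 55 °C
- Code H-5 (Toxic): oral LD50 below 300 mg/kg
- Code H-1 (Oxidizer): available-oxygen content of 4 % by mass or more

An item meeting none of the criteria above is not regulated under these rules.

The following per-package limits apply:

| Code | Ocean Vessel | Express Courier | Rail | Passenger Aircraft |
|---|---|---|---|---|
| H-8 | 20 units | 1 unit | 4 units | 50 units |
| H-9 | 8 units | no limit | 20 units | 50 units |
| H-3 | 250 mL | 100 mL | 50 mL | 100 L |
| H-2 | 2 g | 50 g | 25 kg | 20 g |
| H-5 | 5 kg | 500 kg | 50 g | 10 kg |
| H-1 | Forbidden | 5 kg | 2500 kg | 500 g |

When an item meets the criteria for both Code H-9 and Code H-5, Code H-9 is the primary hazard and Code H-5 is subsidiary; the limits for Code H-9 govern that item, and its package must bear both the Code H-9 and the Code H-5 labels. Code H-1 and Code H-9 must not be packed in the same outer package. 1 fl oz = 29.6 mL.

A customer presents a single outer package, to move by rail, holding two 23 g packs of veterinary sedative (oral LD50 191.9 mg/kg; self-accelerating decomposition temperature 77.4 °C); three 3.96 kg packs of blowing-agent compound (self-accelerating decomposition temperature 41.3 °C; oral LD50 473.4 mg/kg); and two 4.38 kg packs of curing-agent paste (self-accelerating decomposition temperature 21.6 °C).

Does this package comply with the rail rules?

Yes

With oral LD50 191.9 mg/kg (< 300 mg/kg), the veterinary sedative falls in Code H-5.
Self-accelerating decomposition temperature 41.3 °C meets the Code H-2 criterion (Self-Reactive), so the blowing-agent compound is Code H-2.
The curing-agent paste has self-accelerating decomposition temperature 21.6 °C, which is < 55 °C, so it is Code H-2 (Self-Reactive).
Code H-2 net quantity: (three 3.96 kg packs = 11.88 kg) + (two 4.38 kg packs = 8.76 kg) = 20.64 kg.
That is within the Code H-2 rail limit of 25 kg.
Code H-5 quantity: two 23 g packs = 46 g.
46 g is within the rail limit of 50 g for Code H-5.
The segregation rule (Code H-1 with Code H-9) does not apply to Code H-2 with Code H-5.
Every hazard code is within its rail limit and no segregation rule is violated.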